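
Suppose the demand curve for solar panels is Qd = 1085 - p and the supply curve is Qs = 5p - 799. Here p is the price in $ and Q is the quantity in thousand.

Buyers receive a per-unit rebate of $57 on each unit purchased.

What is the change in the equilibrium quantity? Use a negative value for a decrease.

+47.5

Initially, 1085 - p = 5p - 799, so 1884 = 6p and p = 314, Q = 771.
Since buyers' out-of-pocket price is the market price minus the rebate, the effective demand curve becomes Qd = 1142 - p.
New equilibrium: 1142 - p = 5p - 799 ⇒ 1941 = 6p ⇒ p = 323.5, Q = 818.5.
ΔQ = 818.5 − 771 = +47.5.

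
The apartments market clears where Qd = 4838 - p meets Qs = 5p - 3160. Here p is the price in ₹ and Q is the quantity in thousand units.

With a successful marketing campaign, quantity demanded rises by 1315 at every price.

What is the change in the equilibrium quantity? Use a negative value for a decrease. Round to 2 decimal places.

Before the shock: 4838 - p = 5p - 3160 ⇒ 7998 = 6p ⇒ p = 1333, Q = 3505.
The shock moves the curves to Qd = 6153 - p and Qs = 5p - 3160.
Clearing the new market: 6153 - p = 5p - 3160, so p = 9313/6 ≈ 1552.1667 and Q = 27605/6 ≈ 4600.8333.
ΔQ = 4600.8333 − 3505 = +1095.83.

+1095.83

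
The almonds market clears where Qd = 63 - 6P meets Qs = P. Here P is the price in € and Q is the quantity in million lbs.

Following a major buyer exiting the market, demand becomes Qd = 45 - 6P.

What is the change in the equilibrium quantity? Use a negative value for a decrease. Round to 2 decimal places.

-2.57

Initially, 63 - 6P = P, so 63 = 7P and P = 9, Q = 9.
With the change applied: demand Qd = 45 - 6P, supply Qs = P.
Clearing the new market: 45 - 6P = P, so P = 45/7 ≈ 6.4286 and Q = 45/7 ≈ 6.4286.
ΔQ = 6.4286 − 9 = -2.57.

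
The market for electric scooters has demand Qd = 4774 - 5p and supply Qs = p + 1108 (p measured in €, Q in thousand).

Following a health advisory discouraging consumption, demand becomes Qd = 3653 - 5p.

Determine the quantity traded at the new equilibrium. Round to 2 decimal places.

1532.17

Original equilibrium: 4774 - 5p = p + 1108 gives 3666 = 6p, so p = 611 and Q = 1719.
The shock moves the curves to Qd = 3653 - 5p and Qs = p + 1108.
Clearing the new market: 3653 - 5p = p + 1108, so p = 2545/6 ≈ 424.1667 and Q = 9193/6 ≈ 1532.1667.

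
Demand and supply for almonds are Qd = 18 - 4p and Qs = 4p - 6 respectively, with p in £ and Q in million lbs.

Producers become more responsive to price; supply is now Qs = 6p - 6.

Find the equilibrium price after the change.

2.4

Solve the original market: 18 - 4p = 4p - 6, hence p = 3 and Q = 6.
After the shift, demand is Qd = 18 - 4p and supply is Qs = 6p - 6.
Setting them equal: 18 - 4p = 6p - 6 → 24 = 10p, so p = 2.4 and Q = 8.4.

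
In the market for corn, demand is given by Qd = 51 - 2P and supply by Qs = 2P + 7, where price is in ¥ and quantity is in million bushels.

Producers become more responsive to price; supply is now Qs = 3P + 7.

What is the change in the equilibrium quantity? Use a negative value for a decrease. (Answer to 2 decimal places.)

Initially, 51 - 2P = 2P + 7, so 44 = 4P and P = 11, Q = 29.
The new curves are Qd = 51 - 2P (demand) and Qs = 3P + 7 (supply).
Setting them equal: 51 - 2P = 3P + 7 → 44 = 5P, so P = 8.8 and Q = 33.4.
ΔQ = 33.4 − 29 = +4.40.

+4.40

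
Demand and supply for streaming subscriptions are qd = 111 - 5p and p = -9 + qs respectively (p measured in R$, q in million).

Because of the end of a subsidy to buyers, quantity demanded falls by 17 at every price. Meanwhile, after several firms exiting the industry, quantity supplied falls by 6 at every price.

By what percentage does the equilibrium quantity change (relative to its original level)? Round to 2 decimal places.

Before the shock: 111 - 5p = p + 9 ⇒ 102 = 6p ⇒ p = 17, q = 26.
The new curves are qd = 94 - 5p (demand) and qs = p + 3 (supply).
New equilibrium: 94 - 5p = p + 3 ⇒ 91 = 6p ⇒ p = 91/6 ≈ 15.1667, q = 109/6 ≈ 18.1667.
%Δq = (18.1667 − 26) / 26 × 100 = -30.13%.

-30.13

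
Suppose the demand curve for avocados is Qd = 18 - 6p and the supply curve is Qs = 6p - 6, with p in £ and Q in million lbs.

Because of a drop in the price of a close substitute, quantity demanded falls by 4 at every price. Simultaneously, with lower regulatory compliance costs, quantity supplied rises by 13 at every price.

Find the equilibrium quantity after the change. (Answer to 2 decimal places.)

10.50

Before the shock: 18 - 6p = 6p - 6 ⇒ 24 = 12p ⇒ p = 2, Q = 6.
With the change applied: demand Qd = 14 - 6p, supply Qs = 6p + 7.
Equate the new curves: 14 - 6p = 6p + 7, giving 7 = 12p, p = 7/12 ≈ 0.5833, Q = 10.5.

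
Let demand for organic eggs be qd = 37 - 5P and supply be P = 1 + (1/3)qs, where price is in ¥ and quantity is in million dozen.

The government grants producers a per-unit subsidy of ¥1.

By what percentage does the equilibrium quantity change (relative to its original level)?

Initially, 37 - 5P = 3P - 3, so 40 = 8P and P = 5, q = 12.
Since sellers receive the price plus the subsidy, the effective supply curve becomes qs = 3P.
Setting them equal: 37 - 5P = 3P → 37 = 8P, so P = 4.625 and q = 13.875.
%Δq = (13.875 − 12) / 12 × 100 = +15.625%.

+15.625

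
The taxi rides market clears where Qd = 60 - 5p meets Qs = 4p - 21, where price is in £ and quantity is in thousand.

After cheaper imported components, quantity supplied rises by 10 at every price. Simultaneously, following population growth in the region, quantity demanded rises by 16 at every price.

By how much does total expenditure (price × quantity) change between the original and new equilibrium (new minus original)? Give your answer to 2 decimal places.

Solve the original market: 60 - 5p = 4p - 21, hence p = 9 and Q = 15.
The shock moves the curves to Qd = 76 - 5p and Qs = 4p - 11.
Equate the new curves: 76 - 5p = 4p - 11, giving 87 = 9p, p = 29/3 ≈ 9.6667, Q = 83/3 ≈ 27.6667.
Expenditure moves from 9×15 = 135 to 9.6667×27.6667 = 267.4444; change = +132.44.

+132.44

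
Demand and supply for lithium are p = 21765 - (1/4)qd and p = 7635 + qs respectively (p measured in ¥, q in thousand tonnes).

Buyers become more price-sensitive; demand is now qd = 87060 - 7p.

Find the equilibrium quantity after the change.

4201.875

Original equilibrium: 87060 - 4p = p - 7635 gives 94695 = 5p, so p = 18939 and q = 11304.
After the shift, demand is qd = 87060 - 7p and supply is qs = p - 7635.
Clearing the new market: 87060 - 7p = p - 7635, so p = 11836.875 and q = 4201.875.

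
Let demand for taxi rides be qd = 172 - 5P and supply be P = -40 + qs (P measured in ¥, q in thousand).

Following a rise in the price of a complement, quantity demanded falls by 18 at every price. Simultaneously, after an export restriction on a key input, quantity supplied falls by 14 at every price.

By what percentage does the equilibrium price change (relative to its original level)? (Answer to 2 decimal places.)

-3.03

Before the shock: 172 - 5P = P + 40 ⇒ 132 = 6P ⇒ P = 22, q = 62.
With the change applied: demand qd = 154 - 5P, supply qs = P + 26.
Setting them equal: 154 - 5P = P + 26 → 128 = 6P, so P = 64/3 ≈ 21.3333 and q = 142/3 ≈ 47.3333.
%ΔP = (21.3333 − 22) / 22 × 100 = -3.03%.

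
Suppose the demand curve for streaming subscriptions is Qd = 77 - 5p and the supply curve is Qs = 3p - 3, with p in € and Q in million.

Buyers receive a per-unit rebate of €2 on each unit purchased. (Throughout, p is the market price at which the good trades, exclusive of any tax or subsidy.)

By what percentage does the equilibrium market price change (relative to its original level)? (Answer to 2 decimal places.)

Initially, 77 - 5p = 3p - 3, so 80 = 8p and p = 10, Q = 27.
Since buyers' out-of-pocket price is the market price minus the rebate, the effective demand curve becomes Qd = 87 - 5p.
Clearing the new market: 87 - 5p = 3p - 3, so p = 11.25 and Q = 30.75.
%Δp = (11.25 − 10) / 10 × 100 = +12.50%.

+12.50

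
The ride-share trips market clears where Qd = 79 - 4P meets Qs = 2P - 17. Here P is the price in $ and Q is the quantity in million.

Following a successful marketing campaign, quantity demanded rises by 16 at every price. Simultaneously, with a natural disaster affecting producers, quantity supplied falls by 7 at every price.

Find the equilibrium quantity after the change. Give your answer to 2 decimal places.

Before the shock: 79 - 4P = 2P - 17 ⇒ 96 = 6P ⇒ P = 16, Q = 15.
The shock moves the curves to Qd = 95 - 4P and Qs = 2P - 24.
Setting them equal: 95 - 4P = 2P - 24 → 119 = 6P, so P = 119/6 ≈ 19.8333 and Q = 47/3 ≈ 15.6667.

15.67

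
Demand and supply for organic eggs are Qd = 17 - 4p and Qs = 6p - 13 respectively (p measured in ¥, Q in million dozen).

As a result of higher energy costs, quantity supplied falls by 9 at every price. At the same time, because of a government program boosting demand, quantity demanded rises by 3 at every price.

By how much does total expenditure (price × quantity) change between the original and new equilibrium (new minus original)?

Original equilibrium: 17 - 4p = 6p - 13 gives 30 = 10p, so p = 3 and Q = 5.
The new curves are Qd = 20 - 4p (demand) and Qs = 6p - 22 (supply).
Equate the new curves: 20 - 4p = 6p - 22, giving 42 = 10p, p = 4.2, Q = 3.2.
Expenditure moves from 3×5 = 15 to 4.2×3.2 = 13.44; change = -1.56.

-1.56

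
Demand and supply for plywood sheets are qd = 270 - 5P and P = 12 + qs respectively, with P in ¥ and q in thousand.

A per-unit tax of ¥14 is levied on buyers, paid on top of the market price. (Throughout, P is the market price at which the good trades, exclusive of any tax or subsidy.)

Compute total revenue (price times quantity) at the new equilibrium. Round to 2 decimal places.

824.44

Original equilibrium: 270 - 5P = P - 12 gives 282 = 6P, so P = 47 and q = 35.
Since buyers pay the price plus the tax, the effective demand curve becomes qd = 200 - 5P.
Equate the new curves: 200 - 5P = P - 12, giving 212 = 6P, P = 106/3 ≈ 35.3333, q = 70/3 ≈ 23.3333.
New expenditure = 35.3333 × 23.3333 = 824.44.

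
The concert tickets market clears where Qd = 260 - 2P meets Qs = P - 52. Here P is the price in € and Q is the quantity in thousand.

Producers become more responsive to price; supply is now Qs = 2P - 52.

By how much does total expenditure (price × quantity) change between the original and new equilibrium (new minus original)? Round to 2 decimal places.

+2704.00

Initially, 260 - 2P = P - 52, so 312 = 3P and P = 104, Q = 52.
The new curves are Qd = 260 - 2P (demand) and Qs = 2P - 52 (supply).
Clearing the new market: 260 - 2P = 2P - 52, so P = 78 and Q = 104.
Expenditure moves from 104×52 = 5408 to 78×104 = 8112; change = +2704.00.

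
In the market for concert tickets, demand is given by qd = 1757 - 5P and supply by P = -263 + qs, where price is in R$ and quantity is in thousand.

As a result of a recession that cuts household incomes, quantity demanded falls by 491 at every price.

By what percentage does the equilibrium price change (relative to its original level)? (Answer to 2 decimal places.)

Solve the original market: 1757 - 5P = P + 263, hence P = 249 and q = 512.
The new curves are qd = 1266 - 5P (demand) and qs = P + 263 (supply).
Clearing the new market: 1266 - 5P = P + 263, so P = 1003/6 ≈ 167.1667 and q = 2581/6 ≈ 430.1667.
%ΔP = (167.1667 − 249) / 249 × 100 = -32.86%.

-32.86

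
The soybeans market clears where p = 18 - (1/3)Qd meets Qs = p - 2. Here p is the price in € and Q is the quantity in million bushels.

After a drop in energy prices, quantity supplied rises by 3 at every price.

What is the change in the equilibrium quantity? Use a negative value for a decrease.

Before the shock: 54 - 3p = p - 2 ⇒ 56 = 4p ⇒ p = 14, Q = 12.
After the shift, demand is Qd = 54 - 3p and supply is Qs = p + 1.
New equilibrium: 54 - 3p = p + 1 ⇒ 53 = 4p ⇒ p = 13.25, Q = 14.25.
ΔQ = 14.25 − 12 = +2.25.

+2.25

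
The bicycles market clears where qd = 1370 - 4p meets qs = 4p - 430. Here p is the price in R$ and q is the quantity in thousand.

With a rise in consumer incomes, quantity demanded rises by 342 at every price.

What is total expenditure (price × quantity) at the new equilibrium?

171627.75

Original equilibrium: 1370 - 4p = 4p - 430 gives 1800 = 8p, so p = 225 and q = 470.
With the change applied: demand qd = 1712 - 4p, supply qs = 4p - 430.
Clearing the new market: 1712 - 4p = 4p - 430, so p = 267.75 and q = 641.
New expenditure = 267.75 × 641 = 171627.75.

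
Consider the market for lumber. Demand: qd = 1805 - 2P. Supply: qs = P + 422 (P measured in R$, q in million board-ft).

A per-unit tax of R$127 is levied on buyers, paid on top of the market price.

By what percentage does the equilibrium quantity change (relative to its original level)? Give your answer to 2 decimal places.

Original equilibrium: 1805 - 2P = P + 422 gives 1383 = 3P, so P = 461 and q = 883.
Since buyers pay the price plus the tax, the effective demand curve becomes qd = 1551 - 2P.
New equilibrium: 1551 - 2P = P + 422 ⇒ 1129 = 3P ⇒ P = 1129/3 ≈ 376.3333, q = 2395/3 ≈ 798.3333.
%Δq = (798.3333 − 883) / 883 × 100 = -9.59%.

-9.59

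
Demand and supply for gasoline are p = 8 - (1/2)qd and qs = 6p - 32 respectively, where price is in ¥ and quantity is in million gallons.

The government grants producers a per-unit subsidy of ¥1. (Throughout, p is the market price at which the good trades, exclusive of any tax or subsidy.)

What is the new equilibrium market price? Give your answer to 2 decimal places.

5.25

Solve the original market: 16 - 2p = 6p - 32, hence p = 6 and q = 4.
Since sellers receive the price plus the subsidy, the effective supply curve becomes qs = 6p - 26.
New equilibrium: 16 - 2p = 6p - 26 ⇒ 42 = 8p ⇒ p = 5.25, q = 5.5.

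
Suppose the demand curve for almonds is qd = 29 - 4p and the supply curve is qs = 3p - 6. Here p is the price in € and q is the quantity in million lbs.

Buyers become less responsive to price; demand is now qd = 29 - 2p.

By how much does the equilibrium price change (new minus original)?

+2

Before the shock: 29 - 4p = 3p - 6 ⇒ 35 = 7p ⇒ p = 5, q = 9.
After the shift, demand is qd = 29 - 2p and supply is qs = 3p - 6.
New equilibrium: 29 - 2p = 3p - 6 ⇒ 35 = 5p ⇒ p = 7, q = 15.
Δp = 7 − 5 = +2.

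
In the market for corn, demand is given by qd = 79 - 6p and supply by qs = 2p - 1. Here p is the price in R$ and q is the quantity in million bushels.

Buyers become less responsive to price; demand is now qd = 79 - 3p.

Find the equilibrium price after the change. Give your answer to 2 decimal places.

Original equilibrium: 79 - 6p = 2p - 1 gives 80 = 8p, so p = 10 and q = 19.
With the change applied: demand qd = 79 - 3p, supply qs = 2p - 1.
Clearing the new market: 79 - 3p = 2p - 1, so p = 16 and q = 31.

16.00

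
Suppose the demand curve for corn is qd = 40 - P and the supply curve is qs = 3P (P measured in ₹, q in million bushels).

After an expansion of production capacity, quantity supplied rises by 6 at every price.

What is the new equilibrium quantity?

Before the shock: 40 - P = 3P ⇒ 40 = 4P ⇒ P = 10, q = 30.
The new curves are qd = 40 - P (demand) and qs = 3P + 6 (supply).
Clearing the new market: 40 - P = 3P + 6, so P = 8.5 and q = 31.5.

31.5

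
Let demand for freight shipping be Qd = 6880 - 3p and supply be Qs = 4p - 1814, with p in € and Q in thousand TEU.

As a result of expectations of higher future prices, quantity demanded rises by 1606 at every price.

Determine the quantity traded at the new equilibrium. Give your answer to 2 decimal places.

4071.71

Original equilibrium: 6880 - 3p = 4p - 1814 gives 8694 = 7p, so p = 1242 and Q = 3154.
With the change applied: demand Qd = 8486 - 3p, supply Qs = 4p - 1814.
New equilibrium: 8486 - 3p = 4p - 1814 ⇒ 10300 = 7p ⇒ p = 10300/7 ≈ 1471.4286, Q = 28502/7 ≈ 4071.7143.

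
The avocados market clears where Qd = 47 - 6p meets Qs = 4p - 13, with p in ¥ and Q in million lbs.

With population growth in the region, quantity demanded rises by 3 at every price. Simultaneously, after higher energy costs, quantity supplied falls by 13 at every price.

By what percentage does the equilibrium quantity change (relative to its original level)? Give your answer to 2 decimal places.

-60.00

Initially, 47 - 6p = 4p - 13, so 60 = 10p and p = 6, Q = 11.
After the shift, demand is Qd = 50 - 6p and supply is Qs = 4p - 26.
Setting them equal: 50 - 6p = 4p - 26 → 76 = 10p, so p = 7.6 and Q = 4.4.
%ΔQ = (4.4 − 11) / 11 × 100 = -60.00%.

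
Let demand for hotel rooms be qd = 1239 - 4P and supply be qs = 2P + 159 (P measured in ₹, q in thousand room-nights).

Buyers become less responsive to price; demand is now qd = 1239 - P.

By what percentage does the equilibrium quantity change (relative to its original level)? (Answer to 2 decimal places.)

+69.36

Initially, 1239 - 4P = 2P + 159, so 1080 = 6P and P = 180, q = 519.
The shock moves the curves to qd = 1239 - P and qs = 2P + 159.
Equate the new curves: 1239 - P = 2P + 159, giving 1080 = 3P, P = 360, q = 879.
%Δq = (879 − 519) / 519 × 100 = +69.36%.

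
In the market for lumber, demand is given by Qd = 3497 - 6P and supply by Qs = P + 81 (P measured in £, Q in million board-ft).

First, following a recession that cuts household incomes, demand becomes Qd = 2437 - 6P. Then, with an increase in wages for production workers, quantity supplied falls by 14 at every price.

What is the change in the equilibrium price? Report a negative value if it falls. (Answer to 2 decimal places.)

-149.43

Before the shock: 3497 - 6P = P + 81 ⇒ 3416 = 7P ⇒ P = 488, Q = 569.
The new curves are Qd = 2437 - 6P (demand) and Qs = P + 67 (supply).
New equilibrium: 2437 - 6P = P + 67 ⇒ 2370 = 7P ⇒ P = 2370/7 ≈ 338.5714, Q = 2839/7 ≈ 405.5714.
ΔP = 338.5714 − 488 = -149.43.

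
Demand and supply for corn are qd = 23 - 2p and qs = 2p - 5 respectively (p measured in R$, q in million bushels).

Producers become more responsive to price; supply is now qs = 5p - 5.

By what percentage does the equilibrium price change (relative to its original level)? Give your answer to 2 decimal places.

-42.86

Solve the original market: 23 - 2p = 2p - 5, hence p = 7 and q = 9.
The new curves are qd = 23 - 2p (demand) and qs = 5p - 5 (supply).
Equate the new curves: 23 - 2p = 5p - 5, giving 28 = 7p, p = 4, q = 15.
%Δp = (4 − 7) / 7 × 100 = -42.86%.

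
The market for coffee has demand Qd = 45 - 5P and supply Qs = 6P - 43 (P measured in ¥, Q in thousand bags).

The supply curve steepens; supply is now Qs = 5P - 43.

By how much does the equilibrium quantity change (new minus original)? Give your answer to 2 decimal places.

Solve the original market: 45 - 5P = 6P - 43, hence P = 8 and Q = 5.
After the shift, demand is Qd = 45 - 5P and supply is Qs = 5P - 43.
Clearing the new market: 45 - 5P = 5P - 43, so P = 8.8 and Q = 1.
ΔQ = 1 − 5 = -4.00.

-4.00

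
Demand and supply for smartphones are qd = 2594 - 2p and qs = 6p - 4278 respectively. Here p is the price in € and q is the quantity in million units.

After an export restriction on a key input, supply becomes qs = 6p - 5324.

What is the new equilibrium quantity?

Before the shock: 2594 - 2p = 6p - 4278 ⇒ 6872 = 8p ⇒ p = 859, q = 876.
After the shift, demand is qd = 2594 - 2p and supply is qs = 6p - 5324.
Setting them equal: 2594 - 2p = 6p - 5324 → 7918 = 8p, so p = 989.75 and q = 614.5.

614.5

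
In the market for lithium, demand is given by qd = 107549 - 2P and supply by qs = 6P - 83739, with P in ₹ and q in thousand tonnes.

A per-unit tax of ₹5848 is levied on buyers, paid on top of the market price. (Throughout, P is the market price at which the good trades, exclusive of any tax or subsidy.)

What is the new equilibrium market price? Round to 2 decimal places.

22449.00

Solve the original market: 107549 - 2P = 6P - 83739, hence P = 23911 and q = 59727.
Since buyers pay the price plus the tax, the effective demand curve becomes qd = 95853 - 2P.
Clearing the new market: 95853 - 2P = 6P - 83739, so P = 22449 and q = 50955.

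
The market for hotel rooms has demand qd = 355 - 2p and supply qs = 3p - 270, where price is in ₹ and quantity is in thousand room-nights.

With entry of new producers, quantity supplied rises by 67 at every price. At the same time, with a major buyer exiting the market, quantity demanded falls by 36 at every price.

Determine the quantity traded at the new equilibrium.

Initially, 355 - 2p = 3p - 270, so 625 = 5p and p = 125, q = 105.
The shock moves the curves to qd = 319 - 2p and qs = 3p - 203.
Clearing the new market: 319 - 2p = 3p - 203, so p = 104.4 and q = 110.2.

110.2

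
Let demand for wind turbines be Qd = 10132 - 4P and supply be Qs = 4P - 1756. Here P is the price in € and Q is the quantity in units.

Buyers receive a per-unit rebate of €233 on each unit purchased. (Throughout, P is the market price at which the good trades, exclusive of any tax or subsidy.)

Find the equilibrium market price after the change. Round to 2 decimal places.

1602.50

Initially, 10132 - 4P = 4P - 1756, so 11888 = 8P and P = 1486, Q = 4188.
Since buyers' out-of-pocket price is the market price minus the rebate, the effective demand curve becomes Qd = 11064 - 4P.
Setting them equal: 11064 - 4P = 4P - 1756 → 12820 = 8P, so P = 1602.5 and Q = 4654.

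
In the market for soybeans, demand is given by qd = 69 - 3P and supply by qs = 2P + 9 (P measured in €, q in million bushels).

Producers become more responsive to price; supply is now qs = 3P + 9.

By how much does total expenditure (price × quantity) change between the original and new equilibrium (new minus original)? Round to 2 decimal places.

Initially, 69 - 3P = 2P + 9, so 60 = 5P and P = 12, q = 33.
The shock moves the curves to qd = 69 - 3P and qs = 3P + 9.
Equate the new curves: 69 - 3P = 3P + 9, giving 60 = 6P, P = 10, q = 39.
Expenditure moves from 12×33 = 396 to 10×39 = 390; change = -6.00.

-6.00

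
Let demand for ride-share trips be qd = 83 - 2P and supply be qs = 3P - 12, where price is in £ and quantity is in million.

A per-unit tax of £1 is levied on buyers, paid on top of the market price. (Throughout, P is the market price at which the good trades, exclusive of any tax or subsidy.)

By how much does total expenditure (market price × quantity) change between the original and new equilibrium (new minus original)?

-40.32

Initially, 83 - 2P = 3P - 12, so 95 = 5P and P = 19, q = 45.
Since buyers pay the price plus the tax, the effective demand curve becomes qd = 81 - 2P.
Clearing the new market: 81 - 2P = 3P - 12, so P = 18.6 and q = 43.8.
Expenditure moves from 19×45 = 855 to 18.6×43.8 = 814.68; change = -40.32.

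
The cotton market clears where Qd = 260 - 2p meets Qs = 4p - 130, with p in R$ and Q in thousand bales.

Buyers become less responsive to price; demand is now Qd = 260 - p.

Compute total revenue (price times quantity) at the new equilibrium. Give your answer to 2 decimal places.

14196.00

Solve the original market: 260 - 2p = 4p - 130, hence p = 65 and Q = 130.
The new curves are Qd = 260 - p (demand) and Qs = 4p - 130 (supply).
New equilibrium: 260 - p = 4p - 130 ⇒ 390 = 5p ⇒ p = 78, Q = 182.
New expenditure = 78 × 182 = 14196.00.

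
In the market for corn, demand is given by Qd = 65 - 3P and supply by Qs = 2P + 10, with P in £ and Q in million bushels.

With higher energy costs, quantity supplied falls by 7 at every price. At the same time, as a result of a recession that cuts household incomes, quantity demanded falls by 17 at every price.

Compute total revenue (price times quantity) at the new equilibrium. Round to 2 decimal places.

189.00

Solve the original market: 65 - 3P = 2P + 10, hence P = 11 and Q = 32.
The new curves are Qd = 48 - 3P (demand) and Qs = 2P + 3 (supply).
Clearing the new market: 48 - 3P = 2P + 3, so P = 9 and Q = 21.
New expenditure = 9 × 21 = 189.00.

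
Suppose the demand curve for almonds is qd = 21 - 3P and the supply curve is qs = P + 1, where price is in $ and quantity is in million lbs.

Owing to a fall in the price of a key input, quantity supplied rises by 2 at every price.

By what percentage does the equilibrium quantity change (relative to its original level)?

+25

Original equilibrium: 21 - 3P = P + 1 gives 20 = 4P, so P = 5 and q = 6.
The new curves are qd = 21 - 3P (demand) and qs = P + 3 (supply).
New equilibrium: 21 - 3P = P + 3 ⇒ 18 = 4P ⇒ P = 4.5, q = 7.5.
%Δq = (7.5 − 6) / 6 × 100 = +25%.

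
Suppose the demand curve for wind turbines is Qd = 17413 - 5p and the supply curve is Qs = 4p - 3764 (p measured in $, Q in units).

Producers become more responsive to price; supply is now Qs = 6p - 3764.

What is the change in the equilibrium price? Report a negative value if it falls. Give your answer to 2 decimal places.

-427.82

Original equilibrium: 17413 - 5p = 4p - 3764 gives 21177 = 9p, so p = 2353 and Q = 5648.
The new curves are Qd = 17413 - 5p (demand) and Qs = 6p - 3764 (supply).
Setting them equal: 17413 - 5p = 6p - 3764 → 21177 = 11p, so p = 21177/11 ≈ 1925.1818 and Q = 85658/11 ≈ 7787.0909.
Δp = 1925.1818 − 2353 = -427.82.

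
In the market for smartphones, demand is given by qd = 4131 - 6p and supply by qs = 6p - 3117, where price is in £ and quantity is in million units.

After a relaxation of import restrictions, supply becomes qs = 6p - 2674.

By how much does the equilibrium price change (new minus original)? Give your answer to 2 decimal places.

-36.92

Before the shock: 4131 - 6p = 6p - 3117 ⇒ 7248 = 12p ⇒ p = 604, q = 507.
The new curves are qd = 4131 - 6p (demand) and qs = 6p - 2674 (supply).
New equilibrium: 4131 - 6p = 6p - 2674 ⇒ 6805 = 12p ⇒ p = 6805/12 ≈ 567.0833, q = 728.5.
Δp = 567.0833 − 604 = -36.92.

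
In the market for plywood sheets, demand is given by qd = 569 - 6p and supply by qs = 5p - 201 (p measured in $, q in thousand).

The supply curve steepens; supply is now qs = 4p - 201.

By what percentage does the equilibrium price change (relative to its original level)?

Solve the original market: 569 - 6p = 5p - 201, hence p = 70 and q = 149.
With the change applied: demand qd = 569 - 6p, supply qs = 4p - 201.
Setting them equal: 569 - 6p = 4p - 201 → 770 = 10p, so p = 77 and q = 107.
%Δp = (77 − 70) / 70 × 100 = +10%.

+10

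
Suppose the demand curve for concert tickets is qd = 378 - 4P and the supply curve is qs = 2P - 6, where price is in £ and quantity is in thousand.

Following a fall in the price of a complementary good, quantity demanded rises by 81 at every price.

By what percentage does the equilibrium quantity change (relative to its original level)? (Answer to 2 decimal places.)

+22.13

Original equilibrium: 378 - 4P = 2P - 6 gives 384 = 6P, so P = 64 and q = 122.
With the change applied: demand qd = 459 - 4P, supply qs = 2P - 6.
Setting them equal: 459 - 4P = 2P - 6 → 465 = 6P, so P = 77.5 and q = 149.
%Δq = (149 − 122) / 122 × 100 = +22.13%.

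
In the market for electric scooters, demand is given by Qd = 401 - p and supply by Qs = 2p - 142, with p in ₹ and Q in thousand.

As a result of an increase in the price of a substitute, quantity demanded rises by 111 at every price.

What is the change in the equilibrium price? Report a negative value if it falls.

+37

Initially, 401 - p = 2p - 142, so 543 = 3p and p = 181, Q = 220.
After the shift, demand is Qd = 512 - p and supply is Qs = 2p - 142.
Setting them equal: 512 - p = 2p - 142 → 654 = 3p, so p = 218 and Q = 294.
Δp = 218 − 181 = +37.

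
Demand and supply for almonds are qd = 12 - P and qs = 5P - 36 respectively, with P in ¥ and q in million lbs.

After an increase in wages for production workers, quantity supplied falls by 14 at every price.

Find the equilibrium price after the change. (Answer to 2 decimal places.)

Before the shock: 12 - P = 5P - 36 ⇒ 48 = 6P ⇒ P = 8, q = 4.
The new curves are qd = 12 - P (demand) and qs = 5P - 50 (supply).
Setting them equal: 12 - P = 5P - 50 → 62 = 6P, so P = 31/3 ≈ 10.3333 and q = 5/3 ≈ 1.6667.

10.33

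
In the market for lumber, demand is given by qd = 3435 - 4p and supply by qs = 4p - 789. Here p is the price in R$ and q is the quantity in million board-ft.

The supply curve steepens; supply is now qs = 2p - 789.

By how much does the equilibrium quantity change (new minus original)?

Initially, 3435 - 4p = 4p - 789, so 4224 = 8p and p = 528, q = 1323.
After the shift, demand is qd = 3435 - 4p and supply is qs = 2p - 789.
New equilibrium: 3435 - 4p = 2p - 789 ⇒ 4224 = 6p ⇒ p = 704, q = 619.
Δq = 619 − 1323 = -704.

-704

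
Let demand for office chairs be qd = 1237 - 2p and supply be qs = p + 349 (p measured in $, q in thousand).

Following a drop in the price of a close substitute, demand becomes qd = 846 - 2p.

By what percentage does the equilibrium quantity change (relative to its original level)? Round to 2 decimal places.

Initially, 1237 - 2p = p + 349, so 888 = 3p and p = 296, q = 645.
The shock moves the curves to qd = 846 - 2p and qs = p + 349.
Clearing the new market: 846 - 2p = p + 349, so p = 497/3 ≈ 165.6667 and q = 1544/3 ≈ 514.6667.
%Δq = (514.6667 − 645) / 645 × 100 = -20.21%.

-20.21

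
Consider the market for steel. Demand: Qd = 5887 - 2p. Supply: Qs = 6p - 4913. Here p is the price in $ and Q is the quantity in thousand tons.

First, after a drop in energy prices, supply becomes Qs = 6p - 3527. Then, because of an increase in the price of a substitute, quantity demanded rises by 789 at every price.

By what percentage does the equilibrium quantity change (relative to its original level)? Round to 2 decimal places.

Solve the original market: 5887 - 2p = 6p - 4913, hence p = 1350 and Q = 3187.
After the shift, demand is Qd = 6676 - 2p and supply is Qs = 6p - 3527.
Clearing the new market: 6676 - 2p = 6p - 3527, so p = 1275.375 and Q = 4125.25.
%ΔQ = (4125.25 − 3187) / 3187 × 100 = +29.44%.

+29.44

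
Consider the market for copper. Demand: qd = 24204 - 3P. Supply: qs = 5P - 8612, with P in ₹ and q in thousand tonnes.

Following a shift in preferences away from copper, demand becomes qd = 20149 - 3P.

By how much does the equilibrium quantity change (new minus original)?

Initially, 24204 - 3P = 5P - 8612, so 32816 = 8P and P = 4102, q = 11898.
With the change applied: demand qd = 20149 - 3P, supply qs = 5P - 8612.
New equilibrium: 20149 - 3P = 5P - 8612 ⇒ 28761 = 8P ⇒ P = 3595.125, q = 9363.625.
Δq = 9363.625 − 11898 = -2534.375.

-2534.375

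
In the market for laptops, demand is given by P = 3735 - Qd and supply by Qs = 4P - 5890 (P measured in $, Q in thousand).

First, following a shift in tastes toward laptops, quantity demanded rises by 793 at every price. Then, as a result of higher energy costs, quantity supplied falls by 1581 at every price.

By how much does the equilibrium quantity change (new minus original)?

+318.2

Before the shock: 3735 - P = 4P - 5890 ⇒ 9625 = 5P ⇒ P = 1925, Q = 1810.
With the change applied: demand Qd = 4528 - P, supply Qs = 4P - 7471.
Setting them equal: 4528 - P = 4P - 7471 → 11999 = 5P, so P = 2399.8 and Q = 2128.2.
ΔQ = 2128.2 − 1810 = +318.2.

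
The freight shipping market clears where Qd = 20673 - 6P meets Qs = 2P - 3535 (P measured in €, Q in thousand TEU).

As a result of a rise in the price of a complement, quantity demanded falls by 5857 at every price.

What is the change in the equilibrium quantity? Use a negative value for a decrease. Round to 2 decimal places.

Initially, 20673 - 6P = 2P - 3535, so 24208 = 8P and P = 3026, Q = 2517.
The shock moves the curves to Qd = 14816 - 6P and Qs = 2P - 3535.
Equate the new curves: 14816 - 6P = 2P - 3535, giving 18351 = 8P, P = 2293.875, Q = 1052.75.
ΔQ = 1052.75 − 2517 = -1464.25.

-1464.25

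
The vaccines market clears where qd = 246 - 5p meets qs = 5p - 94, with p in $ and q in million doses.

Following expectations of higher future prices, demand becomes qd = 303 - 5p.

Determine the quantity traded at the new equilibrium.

Solve the original market: 246 - 5p = 5p - 94, hence p = 34 and q = 76.
The new curves are qd = 303 - 5p (demand) and qs = 5p - 94 (supply).
New equilibrium: 303 - 5p = 5p - 94 ⇒ 397 = 10p ⇒ p = 39.7, q = 104.5.

104.5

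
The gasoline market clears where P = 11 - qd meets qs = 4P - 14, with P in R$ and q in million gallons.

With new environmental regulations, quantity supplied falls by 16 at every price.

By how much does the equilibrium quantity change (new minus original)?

Before the shock: 11 - P = 4P - 14 ⇒ 25 = 5P ⇒ P = 5, q = 6.
With the change applied: demand qd = 11 - P, supply qs = 4P - 30.
Setting them equal: 11 - P = 4P - 30 → 41 = 5P, so P = 8.2 and q = 2.8.
Δq = 2.8 − 6 = -3.2.

-3.2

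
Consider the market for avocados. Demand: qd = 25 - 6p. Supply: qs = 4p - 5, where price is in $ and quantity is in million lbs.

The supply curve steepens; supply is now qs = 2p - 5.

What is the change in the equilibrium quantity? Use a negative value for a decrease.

Solve the original market: 25 - 6p = 4p - 5, hence p = 3 and q = 7.
After the shift, demand is qd = 25 - 6p and supply is qs = 2p - 5.
New equilibrium: 25 - 6p = 2p - 5 ⇒ 30 = 8p ⇒ p = 3.75, q = 2.5.
Δq = 2.5 − 7 = -4.5.

-4.5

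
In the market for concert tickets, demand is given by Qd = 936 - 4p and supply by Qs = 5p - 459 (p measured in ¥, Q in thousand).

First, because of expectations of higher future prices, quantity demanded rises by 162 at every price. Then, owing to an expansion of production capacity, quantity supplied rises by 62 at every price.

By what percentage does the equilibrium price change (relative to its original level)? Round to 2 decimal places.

+7.17

Before the shock: 936 - 4p = 5p - 459 ⇒ 1395 = 9p ⇒ p = 155, Q = 316.
The new curves are Qd = 1098 - 4p (demand) and Qs = 5p - 397 (supply).
Equate the new curves: 1098 - 4p = 5p - 397, giving 1495 = 9p, p = 1495/9 ≈ 166.1111, Q = 3902/9 ≈ 433.5556.
%Δp = (166.1111 − 155) / 155 × 100 = +7.17%.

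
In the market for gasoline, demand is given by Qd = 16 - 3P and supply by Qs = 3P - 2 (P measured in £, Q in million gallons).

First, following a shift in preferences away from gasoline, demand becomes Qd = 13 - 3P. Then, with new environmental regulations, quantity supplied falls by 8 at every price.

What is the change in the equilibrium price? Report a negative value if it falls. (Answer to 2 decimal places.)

+0.83

Solve the original market: 16 - 3P = 3P - 2, hence P = 3 and Q = 7.
After the shift, demand is Qd = 13 - 3P and supply is Qs = 3P - 10.
Equate the new curves: 13 - 3P = 3P - 10, giving 23 = 6P, P = 23/6 ≈ 3.8333, Q = 1.5.
ΔP = 3.8333 − 3 = +0.83.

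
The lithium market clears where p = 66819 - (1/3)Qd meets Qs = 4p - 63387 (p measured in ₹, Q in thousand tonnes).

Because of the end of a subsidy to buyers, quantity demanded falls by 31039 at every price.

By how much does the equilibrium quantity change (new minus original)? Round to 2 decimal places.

Solve the original market: 200457 - 3p = 4p - 63387, hence p = 37692 and Q = 87381.
The new curves are Qd = 169418 - 3p (demand) and Qs = 4p - 63387 (supply).
Clearing the new market: 169418 - 3p = 4p - 63387, so p = 232805/7 ≈ 33257.8571 and Q = 487511/7 ≈ 69644.4286.
ΔQ = 69644.4286 − 87381 = -17736.57.

-17736.57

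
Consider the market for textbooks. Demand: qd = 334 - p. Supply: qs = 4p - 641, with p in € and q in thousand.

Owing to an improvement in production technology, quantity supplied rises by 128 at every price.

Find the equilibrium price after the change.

169.4

Before the shock: 334 - p = 4p - 641 ⇒ 975 = 5p ⇒ p = 195, q = 139.
The shock moves the curves to qd = 334 - p and qs = 4p - 513.
Setting them equal: 334 - p = 4p - 513 → 847 = 5p, so p = 169.4 and q = 164.6.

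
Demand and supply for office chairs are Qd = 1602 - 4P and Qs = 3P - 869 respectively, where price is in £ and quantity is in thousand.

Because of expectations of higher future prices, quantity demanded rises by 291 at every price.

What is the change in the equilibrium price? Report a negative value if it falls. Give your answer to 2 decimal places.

Initially, 1602 - 4P = 3P - 869, so 2471 = 7P and P = 353, Q = 190.
The new curves are Qd = 1893 - 4P (demand) and Qs = 3P - 869 (supply).
New equilibrium: 1893 - 4P = 3P - 869 ⇒ 2762 = 7P ⇒ P = 2762/7 ≈ 394.5714, Q = 2203/7 ≈ 314.7143.
ΔP = 394.5714 − 353 = +41.57.

+41.57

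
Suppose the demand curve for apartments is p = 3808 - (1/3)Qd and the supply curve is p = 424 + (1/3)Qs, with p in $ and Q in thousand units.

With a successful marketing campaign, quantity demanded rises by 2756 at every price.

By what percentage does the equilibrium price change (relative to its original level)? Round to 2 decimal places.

+21.71

Solve the original market: 11424 - 3p = 3p - 1272, hence p = 2116 and Q = 5076.
After the shift, demand is Qd = 14180 - 3p and supply is Qs = 3p - 1272.
New equilibrium: 14180 - 3p = 3p - 1272 ⇒ 15452 = 6p ⇒ p = 7726/3 ≈ 2575.3333, Q = 6454.
%Δp = (2575.3333 − 2116) / 2116 × 100 = +21.71%.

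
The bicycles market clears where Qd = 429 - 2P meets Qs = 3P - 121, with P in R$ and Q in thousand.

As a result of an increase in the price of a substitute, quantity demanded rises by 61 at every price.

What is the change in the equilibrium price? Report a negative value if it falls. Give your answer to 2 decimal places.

+12.20

Solve the original market: 429 - 2P = 3P - 121, hence P = 110 and Q = 209.
With the change applied: demand Qd = 490 - 2P, supply Qs = 3P - 121.
Clearing the new market: 490 - 2P = 3P - 121, so P = 122.2 and Q = 245.6.
ΔP = 122.2 − 110 = +12.20.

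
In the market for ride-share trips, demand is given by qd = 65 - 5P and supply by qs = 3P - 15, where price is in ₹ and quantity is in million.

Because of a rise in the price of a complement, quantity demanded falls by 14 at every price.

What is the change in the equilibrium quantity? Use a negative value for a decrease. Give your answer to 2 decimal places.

-5.25

Initially, 65 - 5P = 3P - 15, so 80 = 8P and P = 10, q = 15.
After the shift, demand is qd = 51 - 5P and supply is qs = 3P - 15.
Setting them equal: 51 - 5P = 3P - 15 → 66 = 8P, so P = 8.25 and q = 9.75.
Δq = 9.75 − 15 = -5.25.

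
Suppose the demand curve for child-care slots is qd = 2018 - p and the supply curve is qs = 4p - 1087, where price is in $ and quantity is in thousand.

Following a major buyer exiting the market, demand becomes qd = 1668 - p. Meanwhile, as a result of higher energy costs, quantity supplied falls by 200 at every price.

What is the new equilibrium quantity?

Solve the original market: 2018 - p = 4p - 1087, hence p = 621 and q = 1397.
The new curves are qd = 1668 - p (demand) and qs = 4p - 1287 (supply).
Clearing the new market: 1668 - p = 4p - 1287, so p = 591 and q = 1077.

1077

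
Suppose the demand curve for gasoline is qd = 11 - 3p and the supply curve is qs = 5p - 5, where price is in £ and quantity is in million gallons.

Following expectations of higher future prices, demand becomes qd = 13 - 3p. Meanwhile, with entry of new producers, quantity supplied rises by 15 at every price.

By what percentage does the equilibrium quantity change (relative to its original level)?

Solve the original market: 11 - 3p = 5p - 5, hence p = 2 and q = 5.
After the shift, demand is qd = 13 - 3p and supply is qs = 5p + 10.
Equate the new curves: 13 - 3p = 5p + 10, giving 3 = 8p, p = 0.375, q = 11.875.
%Δq = (11.875 − 5) / 5 × 100 = +137.5%.

+137.5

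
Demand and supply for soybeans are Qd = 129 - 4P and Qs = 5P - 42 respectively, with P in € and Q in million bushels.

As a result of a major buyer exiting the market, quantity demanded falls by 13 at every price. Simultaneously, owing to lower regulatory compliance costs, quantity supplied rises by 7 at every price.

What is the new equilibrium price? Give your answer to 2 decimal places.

Original equilibrium: 129 - 4P = 5P - 42 gives 171 = 9P, so P = 19 and Q = 53.
The shock moves the curves to Qd = 116 - 4P and Qs = 5P - 35.
Clearing the new market: 116 - 4P = 5P - 35, so P = 151/9 ≈ 16.7778 and Q = 440/9 ≈ 48.8889.

16.78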